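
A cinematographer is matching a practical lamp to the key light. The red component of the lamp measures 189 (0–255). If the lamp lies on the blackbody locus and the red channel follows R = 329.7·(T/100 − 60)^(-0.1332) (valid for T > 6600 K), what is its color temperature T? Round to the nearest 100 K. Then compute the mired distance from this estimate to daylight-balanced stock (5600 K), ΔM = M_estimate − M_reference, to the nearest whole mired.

(t − 60)^(-0.1332) = 189/329.7 = 0.57325.
t − 60 = 0.57325^(1/-0.1332) = 0.57325^(-7.508) = 65.199, so t = 125.199.
T = 100·t = 12520 K → 12500 K to the nearest 100 K.
M_estimate = 10⁶/12500 = 80.00; M_reference = 10⁶/5600 = 178.57.
ΔM = 80.00 − 178.57 = -98.57 → -99 mireds.

-99 mireds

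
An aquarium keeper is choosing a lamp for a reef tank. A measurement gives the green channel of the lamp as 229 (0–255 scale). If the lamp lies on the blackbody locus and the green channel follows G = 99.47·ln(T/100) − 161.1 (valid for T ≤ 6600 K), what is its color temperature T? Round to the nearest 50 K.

5050 K

ln t = (229 + 161.1) / 99.47 = 3.9218.
t = e^3.9218 = 50.491.
T = 100·t = 5049 K → 5050 K to the nearest 50 K.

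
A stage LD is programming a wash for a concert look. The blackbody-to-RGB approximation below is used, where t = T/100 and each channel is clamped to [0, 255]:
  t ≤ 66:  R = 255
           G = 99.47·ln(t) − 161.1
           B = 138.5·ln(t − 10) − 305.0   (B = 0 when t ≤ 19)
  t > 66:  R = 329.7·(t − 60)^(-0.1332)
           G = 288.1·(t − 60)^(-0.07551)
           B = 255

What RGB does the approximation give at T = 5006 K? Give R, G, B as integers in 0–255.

t = 5006/100 = 50.06; the t ≤ 66 branch applies.
R = 255 by definition for t ≤ 66.
G = 99.47·ln 50.06 − 161.1 = 99.47·3.9132 − 161.1 = 228.148.
B = 138.5·ln(50.06 − 10) − 305.0 = 138.5·ln 40.06 − 305.0 = 138.5·3.6904 − 305.0 = 206.117.
Rounded: (255, 228, 206).

R=255, G=228, B=206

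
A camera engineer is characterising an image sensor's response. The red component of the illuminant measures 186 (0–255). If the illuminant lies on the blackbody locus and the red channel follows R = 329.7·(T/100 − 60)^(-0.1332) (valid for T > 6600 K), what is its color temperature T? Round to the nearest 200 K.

(t − 60)^(-0.1332) = 186/329.7 = 0.56415.
t − 60 = 0.56415^(1/-0.1332) = 0.56415^(-7.508) = 73.521, so t = 133.521.
T = 100·t = 13352 K → 13400 K to the nearest 200 K.

13400 K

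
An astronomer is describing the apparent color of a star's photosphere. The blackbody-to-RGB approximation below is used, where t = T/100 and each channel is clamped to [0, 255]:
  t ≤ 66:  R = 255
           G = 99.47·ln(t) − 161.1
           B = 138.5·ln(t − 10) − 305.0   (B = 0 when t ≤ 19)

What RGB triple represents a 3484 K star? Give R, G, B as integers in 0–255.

R=255, G=192, B=140

t = 3484/100 = 34.84; the t ≤ 66 branch applies.
R = 255 by definition for t ≤ 66.
G = 99.47·ln 34.84 − 161.1 = 99.47·3.5508 − 161.1 = 192.095.
B = 138.5·ln(34.84 − 10) − 305.0 = 138.5·ln 24.84 − 305.0 = 138.5·3.2125 − 305.0 = 139.925.
Rounded: (255, 192, 140).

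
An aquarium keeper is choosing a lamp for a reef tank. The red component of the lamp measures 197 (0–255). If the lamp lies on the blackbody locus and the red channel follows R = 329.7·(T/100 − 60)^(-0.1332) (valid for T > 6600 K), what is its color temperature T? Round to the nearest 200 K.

10800 K

(t − 60)^(-0.1332) = 197/329.7 = 0.59751.
t − 60 = 0.59751^(1/-0.1332) = 0.59751^(-7.508) = 47.761, so t = 107.761.
T = 100·t = 10776 K → 10800 K to the nearest 200 K.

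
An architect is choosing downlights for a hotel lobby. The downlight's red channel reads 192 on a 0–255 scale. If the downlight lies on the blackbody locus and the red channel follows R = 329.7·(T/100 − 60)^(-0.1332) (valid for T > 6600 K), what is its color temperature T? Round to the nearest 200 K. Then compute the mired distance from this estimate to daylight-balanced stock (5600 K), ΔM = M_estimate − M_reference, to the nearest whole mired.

(t − 60)^(-0.1332) = 192/329.7 = 0.58235.
t − 60 = 0.58235^(1/-0.1332) = 0.58235^(-7.508) = 57.929, so t = 117.929.
T = 100·t = 11793 K → 11800 K to the nearest 200 K.
M_estimate = 10⁶/11800 = 84.75; M_reference = 10⁶/5600 = 178.57.
ΔM = 84.75 − 178.57 = -93.83 → -94 mireds.

-94 mireds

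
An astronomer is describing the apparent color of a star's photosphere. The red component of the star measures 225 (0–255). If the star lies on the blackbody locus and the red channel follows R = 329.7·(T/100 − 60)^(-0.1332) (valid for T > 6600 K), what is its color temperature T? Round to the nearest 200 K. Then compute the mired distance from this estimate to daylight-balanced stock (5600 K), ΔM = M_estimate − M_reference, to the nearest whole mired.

-50 mireds

(t − 60)^(-0.1332) = 225/329.7 = 0.68244.
t − 60 = 0.68244^(1/-0.1332) = 0.68244^(-7.508) = 17.610, so t = 77.610.
T = 100·t = 7761 K → 7800 K to the nearest 200 K.
M_estimate = 10⁶/7800 = 128.21; M_reference = 10⁶/5600 = 178.57.
ΔM = 128.21 − 178.57 = -50.37 → -50 mireds.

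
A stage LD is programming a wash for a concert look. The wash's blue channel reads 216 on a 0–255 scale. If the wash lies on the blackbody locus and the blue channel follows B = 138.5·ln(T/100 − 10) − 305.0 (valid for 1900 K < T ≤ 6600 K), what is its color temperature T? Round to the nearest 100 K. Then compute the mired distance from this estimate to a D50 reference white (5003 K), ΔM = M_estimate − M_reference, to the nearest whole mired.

ln(t − 10) = (216 + 305.0) / 138.5 = 3.7617.
t − 10 = e^3.7617 = 43.023, so t = 53.023.
T = 100·t = 5302 K → 5300 K to the nearest 100 K.
M_estimate = 10⁶/5300 = 188.68; M_reference = 10⁶/5003 = 199.88.
ΔM = 188.68 − 199.88 = -11.20 → -11 mireds.

-11 mireds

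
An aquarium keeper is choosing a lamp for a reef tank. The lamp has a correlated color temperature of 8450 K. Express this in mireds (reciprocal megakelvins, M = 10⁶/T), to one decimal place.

118.3 mireds

M = 10⁶ / 8450 = 118.343 → 118.3 mireds.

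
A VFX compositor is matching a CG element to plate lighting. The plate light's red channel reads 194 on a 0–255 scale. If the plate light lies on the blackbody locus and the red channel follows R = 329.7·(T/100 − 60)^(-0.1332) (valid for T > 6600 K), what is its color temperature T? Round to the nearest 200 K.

11400 K

(t − 60)^(-0.1332) = 194/329.7 = 0.58841.
t − 60 = 0.58841^(1/-0.1332) = 0.58841^(-7.508) = 53.593, so t = 113.593.
T = 100·t = 11359 K → 11400 K to the nearest 200 K.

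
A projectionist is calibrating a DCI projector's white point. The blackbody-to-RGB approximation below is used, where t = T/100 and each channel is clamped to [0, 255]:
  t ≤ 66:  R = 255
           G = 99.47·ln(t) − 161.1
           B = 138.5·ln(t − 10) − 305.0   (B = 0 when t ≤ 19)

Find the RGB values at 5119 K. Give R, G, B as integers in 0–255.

R=255, G=230, B=210

t = 5119/100 = 51.19; the t ≤ 66 branch applies.
R = 255 by definition for t ≤ 66.
G = 99.47·ln 51.19 − 161.1 = 99.47·3.9355 − 161.1 = 230.369.
B = 138.5·ln(51.19 − 10) − 305.0 = 138.5·ln 41.19 − 305.0 = 138.5·3.7182 − 305.0 = 209.970.
Rounded: (255, 230, 210).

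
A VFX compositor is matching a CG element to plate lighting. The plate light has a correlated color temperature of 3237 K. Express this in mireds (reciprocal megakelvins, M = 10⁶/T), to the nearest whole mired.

309 mireds

M = 10⁶ / 3237 = 308.928 → 309 mireds.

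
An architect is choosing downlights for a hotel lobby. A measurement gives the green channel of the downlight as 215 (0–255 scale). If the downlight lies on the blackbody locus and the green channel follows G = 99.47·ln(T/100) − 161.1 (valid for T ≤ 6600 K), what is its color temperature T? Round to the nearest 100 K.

4400 K

ln t = (215 + 161.1) / 99.47 = 3.7810.
t = e^3.7810 = 43.862.
T = 100·t = 4386 K → 4400 K to the nearest 100 K.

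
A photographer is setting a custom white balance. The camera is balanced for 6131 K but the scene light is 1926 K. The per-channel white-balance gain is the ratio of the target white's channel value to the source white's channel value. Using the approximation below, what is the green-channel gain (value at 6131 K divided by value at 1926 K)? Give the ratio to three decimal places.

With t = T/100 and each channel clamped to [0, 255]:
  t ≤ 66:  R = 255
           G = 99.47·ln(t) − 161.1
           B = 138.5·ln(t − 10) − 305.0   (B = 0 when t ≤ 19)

At 1926 K (t = 19.26):
  G = 99.47·ln 19.26 − 161.1 = 99.47·2.9580 − 161.1 = 133.135.
At 6131 K (t = 61.31):
  G = 99.47·ln 61.31 − 161.1 = 99.47·4.1159 − 161.1 = 248.313.
Gain = 248.313 / 133.135 = 1.8651 → 1.865.

1.865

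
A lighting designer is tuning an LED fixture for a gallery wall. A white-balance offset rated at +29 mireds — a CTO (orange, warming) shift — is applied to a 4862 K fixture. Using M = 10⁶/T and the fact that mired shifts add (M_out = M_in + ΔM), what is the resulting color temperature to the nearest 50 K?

4250 K

M_in = 10⁶/4862 = 205.68 mireds.
M_out = 205.68 + (+29) = 234.68 mireds.
T_out = 10⁶/234.68 = 4261.2 K → 4250 K.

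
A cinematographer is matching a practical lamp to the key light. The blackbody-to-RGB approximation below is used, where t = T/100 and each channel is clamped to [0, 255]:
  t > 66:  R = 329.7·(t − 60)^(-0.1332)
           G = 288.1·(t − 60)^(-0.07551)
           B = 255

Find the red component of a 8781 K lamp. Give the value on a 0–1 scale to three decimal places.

0.830

t = 8781/100 = 87.81; the t > 66 branch applies.
R = 329.7·(87.81 − 60)^(-0.1332) = 329.7·27.81^(-0.1332) = 329.7·0.64214 = 211.715.
On a 0–1 scale: 211.715/255 = 0.8303 → 0.830.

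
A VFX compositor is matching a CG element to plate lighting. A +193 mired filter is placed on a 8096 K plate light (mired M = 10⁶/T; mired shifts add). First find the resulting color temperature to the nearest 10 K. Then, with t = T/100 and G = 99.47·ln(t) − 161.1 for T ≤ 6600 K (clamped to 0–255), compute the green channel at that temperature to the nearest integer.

M_in = 10⁶/8096 = 123.52; M_out = 123.52 + (+193) = 316.52.
T_out = 10⁶/316.52 = 3159.4 K → 3160 K; t = 31.6.
G = 99.47·ln 31.6 − 161.1 = 99.47·3.4532 − 161.1 = 182.386.
Rounded: 182.

182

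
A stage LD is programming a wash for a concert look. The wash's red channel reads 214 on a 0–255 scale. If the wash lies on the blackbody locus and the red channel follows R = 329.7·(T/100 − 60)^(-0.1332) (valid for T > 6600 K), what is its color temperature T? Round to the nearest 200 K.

8600 K

(t − 60)^(-0.1332) = 214/329.7 = 0.64907.
t − 60 = 0.64907^(1/-0.1332) = 0.64907^(-7.508) = 25.657, so t = 85.657.
T = 100·t = 8566 K → 8600 K to the nearest 200 K.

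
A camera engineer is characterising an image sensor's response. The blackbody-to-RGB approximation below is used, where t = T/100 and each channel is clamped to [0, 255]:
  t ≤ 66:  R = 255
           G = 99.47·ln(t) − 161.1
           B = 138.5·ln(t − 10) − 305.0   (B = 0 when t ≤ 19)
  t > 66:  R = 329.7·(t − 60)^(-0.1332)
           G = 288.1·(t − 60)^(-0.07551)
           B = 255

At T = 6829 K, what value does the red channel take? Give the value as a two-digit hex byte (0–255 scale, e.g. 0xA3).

t = 6829/100 = 68.29; the t > 66 branch applies.
R = 329.7·(68.29 − 60)^(-0.1332) = 329.7·8.29^(-0.1332) = 329.7·0.75448 = 248.753.
Rounded: 249; in hex, 0xF9.

0xF9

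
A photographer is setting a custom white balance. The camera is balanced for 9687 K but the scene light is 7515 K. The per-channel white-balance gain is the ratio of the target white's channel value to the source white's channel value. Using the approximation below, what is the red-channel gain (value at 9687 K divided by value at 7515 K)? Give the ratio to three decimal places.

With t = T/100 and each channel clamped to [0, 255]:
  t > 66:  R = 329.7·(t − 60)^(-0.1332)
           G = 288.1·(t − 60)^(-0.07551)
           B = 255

0.888

At 7515 K (t = 75.15):
  R = 329.7·(75.15 − 60)^(-0.1332) = 329.7·15.15^(-0.1332) = 329.7·0.69626 = 229.556.
At 9687 K (t = 96.87):
  R = 329.7·(96.87 − 60)^(-0.1332) = 329.7·36.87^(-0.1332) = 329.7·0.61847 = 203.910.
Gain = 203.910 / 229.556 = 0.8883 → 0.888.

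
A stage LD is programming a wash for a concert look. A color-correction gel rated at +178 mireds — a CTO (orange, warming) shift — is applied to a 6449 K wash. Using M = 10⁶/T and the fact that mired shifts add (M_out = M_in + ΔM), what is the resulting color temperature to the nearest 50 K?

M_in = 10⁶/6449 = 155.06 mireds.
M_out = 155.06 + (+178) = 333.06 mireds.
T_out = 10⁶/333.06 = 3002.4 K → 3000 K.

3000 K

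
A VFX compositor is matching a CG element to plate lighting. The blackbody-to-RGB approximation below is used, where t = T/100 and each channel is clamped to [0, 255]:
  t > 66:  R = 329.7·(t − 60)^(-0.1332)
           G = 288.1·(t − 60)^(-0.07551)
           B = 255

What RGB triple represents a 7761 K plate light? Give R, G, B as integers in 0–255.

R=225, G=232, B=255

t = 7761/100 = 77.61; the t > 66 branch applies.
R = 329.7·(77.61 − 60)^(-0.1332) = 329.7·17.61^(-0.1332) = 329.7·0.68244 = 225.001.
G = 288.1·(77.61 − 60)^(-0.07551) = 288.1·17.61^(-0.07551) = 288.1·0.80525 = 231.994.
B = 255 by definition for t > 66.
Rounded: (225, 232, 255).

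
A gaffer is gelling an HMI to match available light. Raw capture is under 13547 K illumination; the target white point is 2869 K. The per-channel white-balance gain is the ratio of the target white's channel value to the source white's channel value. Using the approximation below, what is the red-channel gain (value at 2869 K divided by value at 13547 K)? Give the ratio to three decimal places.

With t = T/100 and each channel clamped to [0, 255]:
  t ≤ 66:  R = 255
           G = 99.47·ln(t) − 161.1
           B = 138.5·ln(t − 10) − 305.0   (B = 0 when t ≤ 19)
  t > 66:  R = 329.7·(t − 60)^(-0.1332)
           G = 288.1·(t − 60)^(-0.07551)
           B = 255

1.376

At 13547 K (t = 135.47):
  R = 329.7·(135.47 − 60)^(-0.1332) = 329.7·75.47^(-0.1332) = 329.7·0.56219 = 185.353.
At 2869 K (t = 28.69):
  R = 255 by definition for t ≤ 66.
Gain = 255.000 / 185.353 = 1.3758 → 1.376.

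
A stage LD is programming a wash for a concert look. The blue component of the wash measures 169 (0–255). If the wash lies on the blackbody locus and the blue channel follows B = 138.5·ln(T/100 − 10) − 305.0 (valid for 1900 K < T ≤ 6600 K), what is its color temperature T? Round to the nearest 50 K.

4050 K

ln(t − 10) = (169 + 305.0) / 138.5 = 3.4224.
t − 10 = e^3.4224 = 30.642, so t = 40.642.
T = 100·t = 4064 K → 4050 K to the nearest 50 K.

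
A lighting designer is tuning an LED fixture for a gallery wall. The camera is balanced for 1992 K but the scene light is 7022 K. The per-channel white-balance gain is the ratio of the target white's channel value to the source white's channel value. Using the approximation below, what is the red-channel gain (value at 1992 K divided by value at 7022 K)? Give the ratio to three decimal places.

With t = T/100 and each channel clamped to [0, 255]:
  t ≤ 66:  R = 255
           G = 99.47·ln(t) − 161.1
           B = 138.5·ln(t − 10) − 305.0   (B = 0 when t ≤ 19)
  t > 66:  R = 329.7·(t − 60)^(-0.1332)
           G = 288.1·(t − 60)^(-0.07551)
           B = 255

At 7022 K (t = 70.22):
  R = 329.7·(70.22 − 60)^(-0.1332) = 329.7·10.22^(-0.1332) = 329.7·0.73374 = 241.913.
At 1992 K (t = 19.92):
  R = 255 by definition for t ≤ 66.
Gain = 255.000 / 241.913 = 1.0541 → 1.054.

1.054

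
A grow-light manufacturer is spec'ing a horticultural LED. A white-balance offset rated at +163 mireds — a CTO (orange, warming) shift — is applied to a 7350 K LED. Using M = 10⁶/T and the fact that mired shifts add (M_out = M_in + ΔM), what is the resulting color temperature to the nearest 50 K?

3350 K

M_in = 10⁶/7350 = 136.05 mireds.
M_out = 136.05 + (+163) = 299.05 mireds.
T_out = 10⁶/299.05 = 3343.9 K → 3350 K.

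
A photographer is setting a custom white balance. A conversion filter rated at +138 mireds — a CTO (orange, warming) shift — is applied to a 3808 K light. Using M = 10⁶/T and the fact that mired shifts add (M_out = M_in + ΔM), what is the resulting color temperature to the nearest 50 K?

M_in = 10⁶/3808 = 262.61 mireds.
M_out = 262.61 + (+138) = 400.61 mireds.
T_out = 10⁶/400.61 = 2496.2 K → 2500 K.

2500 K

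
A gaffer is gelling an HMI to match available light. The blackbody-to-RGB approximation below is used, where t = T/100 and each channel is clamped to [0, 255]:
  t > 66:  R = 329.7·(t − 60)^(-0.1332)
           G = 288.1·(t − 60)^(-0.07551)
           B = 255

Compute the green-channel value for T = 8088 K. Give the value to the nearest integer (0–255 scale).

229

t = 8088/100 = 80.88; the t > 66 branch applies.
G = 288.1·(80.88 − 60)^(-0.07551) = 288.1·20.88^(-0.07551) = 288.1·0.79496 = 229.029.
Rounded: 229.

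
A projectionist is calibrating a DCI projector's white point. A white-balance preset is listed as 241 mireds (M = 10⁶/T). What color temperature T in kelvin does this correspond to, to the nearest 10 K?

T = 10⁶ / 241 = 4149.38 K → 4150 K.

4150 K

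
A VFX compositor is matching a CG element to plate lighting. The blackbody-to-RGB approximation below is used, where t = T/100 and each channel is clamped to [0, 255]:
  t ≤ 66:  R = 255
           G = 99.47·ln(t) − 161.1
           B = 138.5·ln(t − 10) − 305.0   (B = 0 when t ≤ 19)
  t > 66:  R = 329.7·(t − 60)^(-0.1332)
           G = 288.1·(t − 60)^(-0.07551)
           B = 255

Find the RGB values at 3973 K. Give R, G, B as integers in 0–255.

t = 3973/100 = 39.73; the t ≤ 66 branch applies.
R = 255 by definition for t ≤ 66.
G = 99.47·ln 39.73 − 161.1 = 99.47·3.6821 − 161.1 = 205.159.
B = 138.5·ln(39.73 − 10) − 305.0 = 138.5·ln 29.73 − 305.0 = 138.5·3.3922 − 305.0 = 164.814.
Rounded: (255, 205, 165).

R=255, G=205, B=165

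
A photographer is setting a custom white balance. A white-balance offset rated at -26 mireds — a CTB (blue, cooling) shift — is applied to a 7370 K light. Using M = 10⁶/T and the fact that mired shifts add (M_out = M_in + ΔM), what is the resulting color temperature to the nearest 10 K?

M_in = 10⁶/7370 = 135.69 mireds.
M_out = 135.69 + (-26) = 109.69 mireds.
T_out = 10⁶/109.69 = 9117.0 K → 9120 K.

9120 K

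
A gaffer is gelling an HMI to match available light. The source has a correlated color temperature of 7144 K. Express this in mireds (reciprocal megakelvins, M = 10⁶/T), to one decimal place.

M = 10⁶ / 7144 = 139.978 → 140.0 mireds.

140.0 mireds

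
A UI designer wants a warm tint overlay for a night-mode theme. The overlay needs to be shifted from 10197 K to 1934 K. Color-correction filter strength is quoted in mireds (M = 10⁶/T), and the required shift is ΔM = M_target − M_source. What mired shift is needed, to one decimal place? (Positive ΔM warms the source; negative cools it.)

M_source = 10⁶/10197 = 98.068; M_target = 10⁶/1934 = 517.063.
ΔM = 517.063 − 98.068 = 418.995 → +419.0 mireds, a warming shift.

+419.0 mireds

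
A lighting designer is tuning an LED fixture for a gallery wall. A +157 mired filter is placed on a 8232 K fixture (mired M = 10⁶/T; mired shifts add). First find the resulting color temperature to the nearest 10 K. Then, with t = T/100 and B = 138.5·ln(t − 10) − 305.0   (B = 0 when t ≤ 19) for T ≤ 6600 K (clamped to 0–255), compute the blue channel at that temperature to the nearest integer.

M_in = 10⁶/8232 = 121.48; M_out = 121.48 + (+157) = 278.48.
T_out = 10⁶/278.48 = 3591.0 K → 3590 K; t = 35.9.
B = 138.5·ln(35.9 − 10) − 305.0 = 138.5·ln 25.9 − 305.0 = 138.5·3.2542 − 305.0 = 145.713.
Rounded: 146.

146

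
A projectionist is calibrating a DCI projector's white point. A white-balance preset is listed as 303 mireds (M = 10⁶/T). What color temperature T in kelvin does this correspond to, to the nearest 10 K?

T = 10⁶ / 303 = 3300.33 K → 3300 K.

3300 K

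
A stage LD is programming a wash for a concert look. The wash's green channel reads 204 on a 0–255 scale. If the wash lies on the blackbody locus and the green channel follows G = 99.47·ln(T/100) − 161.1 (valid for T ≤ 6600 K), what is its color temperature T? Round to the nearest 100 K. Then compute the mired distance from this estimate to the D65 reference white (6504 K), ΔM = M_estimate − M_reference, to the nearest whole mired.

+103 mireds

ln t = (204 + 161.1) / 99.47 = 3.6705.
t = e^3.6705 = 39.270.
T = 100·t = 3927 K → 3900 K to the nearest 100 K.
M_estimate = 10⁶/3900 = 256.41; M_reference = 10⁶/6504 = 153.75.
ΔM = 256.41 − 153.75 = 102.66 → +103 mireds.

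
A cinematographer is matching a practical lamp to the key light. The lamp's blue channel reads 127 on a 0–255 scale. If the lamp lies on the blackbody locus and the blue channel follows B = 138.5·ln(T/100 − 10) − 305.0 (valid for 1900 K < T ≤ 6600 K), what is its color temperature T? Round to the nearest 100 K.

3300 K

ln(t − 10) = (127 + 305.0) / 138.5 = 3.1191.
t − 10 = e^3.1191 = 22.627, so t = 32.627.
T = 100·t = 3263 K → 3300 K to the nearest 100 K.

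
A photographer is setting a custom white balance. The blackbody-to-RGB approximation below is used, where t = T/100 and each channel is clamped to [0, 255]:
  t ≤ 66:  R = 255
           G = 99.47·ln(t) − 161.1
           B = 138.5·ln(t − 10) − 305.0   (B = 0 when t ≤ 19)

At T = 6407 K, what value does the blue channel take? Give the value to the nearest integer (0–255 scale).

t = 6407/100 = 64.07; the t ≤ 66 branch applies.
B = 138.5·ln(64.07 − 10) − 305.0 = 138.5·ln 54.07 − 305.0 = 138.5·3.9903 − 305.0 = 247.654.
Rounded: 248.

248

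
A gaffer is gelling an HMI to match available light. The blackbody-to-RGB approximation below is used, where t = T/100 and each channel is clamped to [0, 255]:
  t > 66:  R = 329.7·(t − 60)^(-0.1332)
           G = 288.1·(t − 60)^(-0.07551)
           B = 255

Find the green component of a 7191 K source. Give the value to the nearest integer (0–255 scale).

239

t = 7191/100 = 71.91; the t > 66 branch applies.
G = 288.1·(71.91 − 60)^(-0.07551) = 288.1·11.91^(-0.07551) = 288.1·0.82939 = 238.947.
Rounded: 239.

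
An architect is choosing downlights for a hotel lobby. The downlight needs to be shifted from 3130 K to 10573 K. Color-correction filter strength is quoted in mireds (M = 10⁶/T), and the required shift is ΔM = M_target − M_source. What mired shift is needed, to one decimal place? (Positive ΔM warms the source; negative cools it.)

M_source = 10⁶/3130 = 319.489; M_target = 10⁶/10573 = 94.581.
ΔM = 94.581 − 319.489 = -224.908 → -224.9 mireds, a cooling shift.

-224.9 mireds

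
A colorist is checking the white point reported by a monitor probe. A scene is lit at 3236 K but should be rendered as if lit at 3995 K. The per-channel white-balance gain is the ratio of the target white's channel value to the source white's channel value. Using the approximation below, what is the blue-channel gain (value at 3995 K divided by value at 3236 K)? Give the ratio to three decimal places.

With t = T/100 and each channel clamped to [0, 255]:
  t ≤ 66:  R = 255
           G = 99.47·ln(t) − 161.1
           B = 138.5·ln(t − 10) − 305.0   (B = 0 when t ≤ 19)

1.323

At 3236 K (t = 32.36):
  B = 138.5·ln(32.36 − 10) − 305.0 = 138.5·ln 22.36 − 305.0 = 138.5·3.1073 − 305.0 = 125.357.
At 3995 K (t = 39.95):
  B = 138.5·ln(39.95 − 10) − 305.0 = 138.5·ln 29.95 − 305.0 = 138.5·3.3995 − 305.0 = 165.835.
Gain = 165.835 / 125.357 = 1.3229 → 1.323.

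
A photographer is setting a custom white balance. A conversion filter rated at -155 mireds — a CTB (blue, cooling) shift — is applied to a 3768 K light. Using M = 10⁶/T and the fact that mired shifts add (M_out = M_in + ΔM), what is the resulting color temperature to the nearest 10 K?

M_in = 10⁶/3768 = 265.39 mireds.
M_out = 265.39 + (-155) = 110.39 mireds.
T_out = 10⁶/110.39 = 9058.6 K → 9060 K.

9060 K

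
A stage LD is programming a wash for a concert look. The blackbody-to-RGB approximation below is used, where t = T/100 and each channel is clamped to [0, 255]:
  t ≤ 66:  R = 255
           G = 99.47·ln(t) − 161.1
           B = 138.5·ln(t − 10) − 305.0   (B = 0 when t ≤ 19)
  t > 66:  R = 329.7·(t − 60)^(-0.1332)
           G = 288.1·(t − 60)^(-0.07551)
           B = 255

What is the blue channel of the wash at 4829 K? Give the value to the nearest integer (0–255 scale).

200

t = 4829/100 = 48.29; the t ≤ 66 branch applies.
B = 138.5·ln(48.29 − 10) − 305.0 = 138.5·ln 38.29 − 305.0 = 138.5·3.6452 − 305.0 = 199.859.
Rounded: 200.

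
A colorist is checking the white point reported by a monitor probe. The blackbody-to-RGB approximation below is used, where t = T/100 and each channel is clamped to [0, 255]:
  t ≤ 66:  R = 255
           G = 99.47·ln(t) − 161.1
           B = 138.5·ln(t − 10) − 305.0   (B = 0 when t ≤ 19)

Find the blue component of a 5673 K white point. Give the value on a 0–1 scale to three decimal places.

t = 5673/100 = 56.73; the t ≤ 66 branch applies.
B = 138.5·ln(56.73 − 10) − 305.0 = 138.5·ln 46.73 − 305.0 = 138.5·3.8444 − 305.0 = 227.448.
On a 0–1 scale: 227.448/255 = 0.8920 → 0.892.

0.892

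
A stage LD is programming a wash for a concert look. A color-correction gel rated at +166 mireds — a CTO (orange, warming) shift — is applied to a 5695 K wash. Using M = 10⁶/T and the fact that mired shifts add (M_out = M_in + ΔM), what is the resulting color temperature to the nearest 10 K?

M_in = 10⁶/5695 = 175.59 mireds.
M_out = 175.59 + (+166) = 341.59 mireds.
T_out = 10⁶/341.59 = 2927.5 K → 2930 K.

2930 K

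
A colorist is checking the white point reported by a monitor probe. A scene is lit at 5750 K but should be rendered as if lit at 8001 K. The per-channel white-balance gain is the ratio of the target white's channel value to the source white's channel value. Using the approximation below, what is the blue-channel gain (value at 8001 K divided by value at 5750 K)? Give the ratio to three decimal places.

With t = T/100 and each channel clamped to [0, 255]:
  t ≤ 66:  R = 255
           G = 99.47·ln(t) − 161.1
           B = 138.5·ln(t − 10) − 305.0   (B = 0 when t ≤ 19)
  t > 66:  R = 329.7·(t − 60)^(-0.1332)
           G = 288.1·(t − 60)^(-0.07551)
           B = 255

1.110

At 5750 K (t = 57.5):
  B = 138.5·ln(57.5 − 10) − 305.0 = 138.5·ln 47.5 − 305.0 = 138.5·3.8607 − 305.0 = 229.711.
At 8001 K (t = 80.01):
  B = 255 by definition for t > 66.
Gain = 255.000 / 229.711 = 1.1101 → 1.110.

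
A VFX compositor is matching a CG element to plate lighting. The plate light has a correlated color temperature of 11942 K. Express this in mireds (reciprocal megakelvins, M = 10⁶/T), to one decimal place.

M = 10⁶ / 11942 = 83.738 → 83.7 mireds.

83.7 mireds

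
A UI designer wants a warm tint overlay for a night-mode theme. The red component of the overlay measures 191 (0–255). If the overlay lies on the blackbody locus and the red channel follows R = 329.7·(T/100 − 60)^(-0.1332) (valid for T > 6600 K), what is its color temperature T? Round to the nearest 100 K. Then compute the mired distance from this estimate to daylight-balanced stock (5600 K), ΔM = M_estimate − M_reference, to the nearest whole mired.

-95 mireds

(t − 60)^(-0.1332) = 191/329.7 = 0.57931.
t − 60 = 0.57931^(1/-0.1332) = 0.57931^(-7.508) = 60.245, so t = 120.245.
T = 100·t = 12025 K → 12000 K to the nearest 100 K.
M_estimate = 10⁶/12000 = 83.33; M_reference = 10⁶/5600 = 178.57.
ΔM = 83.33 − 178.57 = -95.24 → -95 mireds.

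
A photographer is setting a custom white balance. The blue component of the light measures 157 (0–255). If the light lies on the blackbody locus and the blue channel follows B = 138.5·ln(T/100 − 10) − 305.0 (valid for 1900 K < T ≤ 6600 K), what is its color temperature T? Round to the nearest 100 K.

3800 K

ln(t − 10) = (157 + 305.0) / 138.5 = 3.3357.
t − 10 = e^3.3357 = 28.099, so t = 38.099.
T = 100·t = 3810 K → 3800 K to the nearest 100 K.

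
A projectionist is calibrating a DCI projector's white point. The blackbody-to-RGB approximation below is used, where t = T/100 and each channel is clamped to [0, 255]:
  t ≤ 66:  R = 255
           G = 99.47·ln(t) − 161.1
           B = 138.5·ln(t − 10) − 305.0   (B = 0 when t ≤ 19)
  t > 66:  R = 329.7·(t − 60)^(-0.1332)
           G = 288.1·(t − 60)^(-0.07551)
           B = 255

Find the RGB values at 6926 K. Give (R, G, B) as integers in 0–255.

(245, 244, 255)

t = 6926/100 = 69.26; the t > 66 branch applies.
R = 329.7·(69.26 − 60)^(-0.1332) = 329.7·9.26^(-0.1332) = 329.7·0.74344 = 245.113.
G = 288.1·(69.26 − 60)^(-0.07551) = 288.1·9.26^(-0.07551) = 288.1·0.84530 = 243.531.
B = 255 by definition for t > 66.
Rounded: (245, 244, 255).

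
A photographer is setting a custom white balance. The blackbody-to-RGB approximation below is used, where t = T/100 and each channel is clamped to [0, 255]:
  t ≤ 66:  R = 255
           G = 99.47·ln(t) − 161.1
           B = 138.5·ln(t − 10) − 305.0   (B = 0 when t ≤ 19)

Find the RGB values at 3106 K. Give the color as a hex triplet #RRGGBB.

t = 3106/100 = 31.06; the t ≤ 66 branch applies.
R = 255 by definition for t ≤ 66.
G = 99.47·ln 31.06 − 161.1 = 99.47·3.4359 − 161.1 = 180.671.
B = 138.5·ln(31.06 − 10) − 305.0 = 138.5·ln 21.06 − 305.0 = 138.5·3.0474 − 305.0 = 117.062.
Rounded: (255, 181, 117).
In hex: #FFB575.

#FFB575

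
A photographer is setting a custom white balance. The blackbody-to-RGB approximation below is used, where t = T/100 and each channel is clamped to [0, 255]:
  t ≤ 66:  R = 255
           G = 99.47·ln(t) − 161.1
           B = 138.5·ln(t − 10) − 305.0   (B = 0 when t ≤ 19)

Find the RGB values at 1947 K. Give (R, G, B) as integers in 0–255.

(255, 134, 6)

t = 1947/100 = 19.47; the t ≤ 66 branch applies.
R = 255 by definition for t ≤ 66.
G = 99.47·ln 19.47 − 161.1 = 99.47·2.9689 − 161.1 = 134.214.
B = 138.5·ln(19.47 − 10) − 305.0 = 138.5·ln 9.47 − 305.0 = 138.5·2.2481 − 305.0 = 6.366.
Rounded: (255, 134, 6).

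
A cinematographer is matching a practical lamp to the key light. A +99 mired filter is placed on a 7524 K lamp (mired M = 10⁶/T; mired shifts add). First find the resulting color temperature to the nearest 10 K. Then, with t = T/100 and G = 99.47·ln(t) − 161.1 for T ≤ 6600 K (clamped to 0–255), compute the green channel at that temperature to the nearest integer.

M_in = 10⁶/7524 = 132.91; M_out = 132.91 + (+99) = 231.91.
T_out = 10⁶/231.91 = 4312.1 K → 4310 K; t = 43.1.
G = 99.47·ln 43.1 − 161.1 = 99.47·3.7635 − 161.1 = 213.258.
Rounded: 213.

213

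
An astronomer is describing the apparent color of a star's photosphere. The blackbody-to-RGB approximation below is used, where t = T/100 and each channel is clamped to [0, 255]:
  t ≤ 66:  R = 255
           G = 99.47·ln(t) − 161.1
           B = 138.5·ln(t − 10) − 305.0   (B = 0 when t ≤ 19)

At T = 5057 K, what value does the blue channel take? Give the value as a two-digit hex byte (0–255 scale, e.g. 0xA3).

t = 5057/100 = 50.57; the t ≤ 66 branch applies.
B = 138.5·ln(50.57 − 10) − 305.0 = 138.5·ln 40.57 − 305.0 = 138.5·3.7030 − 305.0 = 207.869.
Rounded: 208; in hex, 0xD0.

0xD0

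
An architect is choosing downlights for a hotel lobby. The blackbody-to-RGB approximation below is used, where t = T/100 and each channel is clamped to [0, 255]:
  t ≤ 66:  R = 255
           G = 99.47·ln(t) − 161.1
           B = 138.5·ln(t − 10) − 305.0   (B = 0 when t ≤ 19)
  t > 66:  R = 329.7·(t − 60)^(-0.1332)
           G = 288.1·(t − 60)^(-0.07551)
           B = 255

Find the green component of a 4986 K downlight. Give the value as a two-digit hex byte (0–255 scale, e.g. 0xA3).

0xE4

t = 4986/100 = 49.86; the t ≤ 66 branch applies.
G = 99.47·ln 49.86 − 161.1 = 99.47·3.9092 − 161.1 = 227.750.
Rounded: 228; in hex, 0xE4.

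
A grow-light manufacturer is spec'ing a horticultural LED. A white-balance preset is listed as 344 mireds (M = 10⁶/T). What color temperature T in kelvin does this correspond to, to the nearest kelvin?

T = 10⁶ / 344 = 2906.98 K → 2907 K.

2907 K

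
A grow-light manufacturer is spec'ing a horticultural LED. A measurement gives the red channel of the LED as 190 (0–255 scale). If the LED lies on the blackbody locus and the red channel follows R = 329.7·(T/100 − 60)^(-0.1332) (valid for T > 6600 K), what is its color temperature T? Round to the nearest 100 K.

12300 K

(t − 60)^(-0.1332) = 190/329.7 = 0.57628.
t − 60 = 0.57628^(1/-0.1332) = 0.57628^(-7.508) = 62.667, so t = 122.667.
T = 100·t = 12267 K → 12300 K to the nearest 100 K.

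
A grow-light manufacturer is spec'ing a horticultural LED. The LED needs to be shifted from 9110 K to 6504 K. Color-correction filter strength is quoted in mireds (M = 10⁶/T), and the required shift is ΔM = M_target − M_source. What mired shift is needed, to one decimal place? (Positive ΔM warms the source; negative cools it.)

M_source = 10⁶/9110 = 109.769; M_target = 10⁶/6504 = 153.752.
ΔM = 153.752 − 109.769 = 43.982 → +44.0 mireds, a warming shift.

+44.0 mireds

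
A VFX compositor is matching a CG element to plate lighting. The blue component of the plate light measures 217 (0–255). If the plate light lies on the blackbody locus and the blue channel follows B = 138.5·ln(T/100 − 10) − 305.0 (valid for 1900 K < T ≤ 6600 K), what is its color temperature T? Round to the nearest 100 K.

5300 K

ln(t − 10) = (217 + 305.0) / 138.5 = 3.7690.
t − 10 = e^3.7690 = 43.335, so t = 53.335.
T = 100·t = 5333 K → 5300 K to the nearest 100 K.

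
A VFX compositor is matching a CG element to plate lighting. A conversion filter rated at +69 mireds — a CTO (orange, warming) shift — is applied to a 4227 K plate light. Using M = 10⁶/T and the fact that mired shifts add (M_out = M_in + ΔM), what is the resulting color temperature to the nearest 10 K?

M_in = 10⁶/4227 = 236.57 mireds.
M_out = 236.57 + (+69) = 305.57 mireds.
T_out = 10⁶/305.57 = 3272.5 K → 3270 K.

3270 K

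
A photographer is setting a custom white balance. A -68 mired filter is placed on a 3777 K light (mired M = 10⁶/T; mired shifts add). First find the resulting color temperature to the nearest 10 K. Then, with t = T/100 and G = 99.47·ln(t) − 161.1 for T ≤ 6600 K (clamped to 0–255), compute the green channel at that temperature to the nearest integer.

M_in = 10⁶/3777 = 264.76; M_out = 264.76 + (-68) = 196.76.
T_out = 10⁶/196.76 = 5082.3 K → 5080 K; t = 50.8.
G = 99.47·ln 50.8 − 161.1 = 99.47·3.9279 − 161.1 = 229.608.
Rounded: 230.

230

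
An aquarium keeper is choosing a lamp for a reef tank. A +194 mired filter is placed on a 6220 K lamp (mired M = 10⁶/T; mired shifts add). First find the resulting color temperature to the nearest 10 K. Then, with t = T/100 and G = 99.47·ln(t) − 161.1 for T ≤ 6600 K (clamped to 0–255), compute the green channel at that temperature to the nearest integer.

171

M_in = 10⁶/6220 = 160.77; M_out = 160.77 + (+194) = 354.77.
T_out = 10⁶/354.77 = 2818.7 K → 2820 K; t = 28.2.
G = 99.47·ln 28.2 − 161.1 = 99.47·3.3393 − 161.1 = 171.062.
Rounded: 171.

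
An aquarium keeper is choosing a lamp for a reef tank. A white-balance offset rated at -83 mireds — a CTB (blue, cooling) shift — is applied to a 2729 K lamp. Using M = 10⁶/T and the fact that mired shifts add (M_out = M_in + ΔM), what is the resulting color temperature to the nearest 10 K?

3530 K

M_in = 10⁶/2729 = 366.43 mireds.
M_out = 366.43 + (-83) = 283.43 mireds.
T_out = 10⁶/283.43 = 3528.2 K → 3530 K.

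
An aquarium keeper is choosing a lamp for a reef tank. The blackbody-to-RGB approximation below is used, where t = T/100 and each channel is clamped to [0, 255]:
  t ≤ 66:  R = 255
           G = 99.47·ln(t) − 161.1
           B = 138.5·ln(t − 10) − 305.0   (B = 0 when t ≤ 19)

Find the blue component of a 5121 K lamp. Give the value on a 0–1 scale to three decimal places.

t = 5121/100 = 51.21; the t ≤ 66 branch applies.
B = 138.5·ln(51.21 − 10) − 305.0 = 138.5·ln 41.21 − 305.0 = 138.5·3.7187 − 305.0 = 210.037.
On a 0–1 scale: 210.037/255 = 0.8237 → 0.824.

0.824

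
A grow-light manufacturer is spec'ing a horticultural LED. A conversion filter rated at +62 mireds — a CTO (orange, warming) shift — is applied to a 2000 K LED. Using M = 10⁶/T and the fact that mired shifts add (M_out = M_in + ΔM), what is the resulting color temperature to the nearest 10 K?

M_in = 10⁶/2000 = 500.00 mireds.
M_out = 500.00 + (+62) = 562.00 mireds.
T_out = 10⁶/562.00 = 1779.4 K → 1780 K.

1780 K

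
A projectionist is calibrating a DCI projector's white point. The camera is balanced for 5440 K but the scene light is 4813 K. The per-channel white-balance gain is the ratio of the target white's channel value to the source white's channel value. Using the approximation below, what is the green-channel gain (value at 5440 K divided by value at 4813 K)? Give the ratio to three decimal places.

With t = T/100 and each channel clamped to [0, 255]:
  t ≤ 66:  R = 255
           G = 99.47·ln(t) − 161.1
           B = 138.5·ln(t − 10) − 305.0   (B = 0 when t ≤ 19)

At 4813 K (t = 48.13):
  G = 99.47·ln 48.13 − 161.1 = 99.47·3.8739 − 161.1 = 224.237.
At 5440 K (t = 54.4):
  G = 99.47·ln 54.4 − 161.1 = 99.47·3.9964 − 161.1 = 236.418.
Gain = 236.418 / 224.237 = 1.0543 → 1.054.

1.054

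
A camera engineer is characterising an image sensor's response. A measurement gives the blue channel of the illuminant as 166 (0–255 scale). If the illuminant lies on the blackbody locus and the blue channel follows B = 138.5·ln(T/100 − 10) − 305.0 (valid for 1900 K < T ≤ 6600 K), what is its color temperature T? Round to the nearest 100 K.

ln(t − 10) = (166 + 305.0) / 138.5 = 3.4007.
t − 10 = e^3.4007 = 29.986, so t = 39.986.
T = 100·t = 3999 K → 4000 K to the nearest 100 K.

4000 K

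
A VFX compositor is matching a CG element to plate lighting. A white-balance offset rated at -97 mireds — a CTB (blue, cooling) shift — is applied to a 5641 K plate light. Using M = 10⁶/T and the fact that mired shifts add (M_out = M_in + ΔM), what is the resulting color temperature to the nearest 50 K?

M_in = 10⁶/5641 = 177.27 mireds.
M_out = 177.27 + (-97) = 80.27 mireds.
T_out = 10⁶/80.27 = 12457.4 K → 12450 K.

12450 K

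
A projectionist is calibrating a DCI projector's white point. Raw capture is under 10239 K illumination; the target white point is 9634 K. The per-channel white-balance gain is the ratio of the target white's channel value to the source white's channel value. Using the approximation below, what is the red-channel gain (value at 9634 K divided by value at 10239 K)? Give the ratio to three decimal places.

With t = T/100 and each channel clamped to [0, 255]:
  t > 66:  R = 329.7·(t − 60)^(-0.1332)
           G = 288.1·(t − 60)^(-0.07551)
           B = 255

At 10239 K (t = 102.39):
  R = 329.7·(102.39 − 60)^(-0.1332) = 329.7·42.39^(-0.1332) = 329.7·0.60708 = 200.155.
At 9634 K (t = 96.34):
  R = 329.7·(96.34 − 60)^(-0.1332) = 329.7·36.34^(-0.1332) = 329.7·0.61966 = 204.303.
Gain = 204.303 / 200.155 = 1.0207 → 1.021.

1.021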